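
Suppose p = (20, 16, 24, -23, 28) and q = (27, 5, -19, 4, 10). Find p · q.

352

p · q = 20·27 + 16·5 + 24·(-19) + (-23)·4 + 28·10 = 540 + 80 - 456 - 92 + 280 = 352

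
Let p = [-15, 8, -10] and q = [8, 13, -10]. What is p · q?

84

p · q = (-15)·8 + 8·13 + (-10)·(-10) = -120 + 104 + 100 = 84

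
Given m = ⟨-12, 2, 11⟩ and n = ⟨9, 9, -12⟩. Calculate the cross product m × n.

i: 2·(-12) - 11·9 = -24 - 99 = -123
j: 11·9 - (-12)·(-12) = 99 - 144 = -45
k: (-12)·9 - 2·9 = -108 - 18 = -126
m × n = (-123, -45, -126)

(-123, -45, -126)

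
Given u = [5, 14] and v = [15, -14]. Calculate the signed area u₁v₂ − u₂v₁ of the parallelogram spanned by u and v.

5·(-14) - 14·15 = -70 - 210 = -280

-280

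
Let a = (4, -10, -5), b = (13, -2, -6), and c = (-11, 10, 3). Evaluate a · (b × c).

-594

b × c:
i: (-2)·3 - (-6)·10 = -6 - (-60) = 54
j: (-6)·(-11) - 13·3 = 66 - 39 = 27
k: 13·10 - (-2)·(-11) = 130 - 22 = 108
b × c = (54, 27, 108)
a · (b × c) = 4·54 + (-10)·27 + (-5)·108 = 216 - 270 - 540 = -594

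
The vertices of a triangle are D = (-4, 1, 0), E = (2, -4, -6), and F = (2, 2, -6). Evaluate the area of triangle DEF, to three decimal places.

25.456

DE = (6, -5, -6),  DF = (6, 1, -6)
i: (-5)·(-6) - (-6)·1 = 30 - (-6) = 36
j: (-6)·6 - 6·(-6) = -36 - (-36) = 0
k: 6·1 - (-5)·6 = 6 - (-30) = 36
DE × DF = (36, 0, 36)
|DE × DF| = √2592 ≈ 50.9117
area = ½ · 50.9117 ≈ 25.456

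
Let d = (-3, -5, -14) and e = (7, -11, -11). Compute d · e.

188

d · e = (-3)·7 + (-5)·(-11) + (-14)·(-11) = -21 + 55 + 154 = 188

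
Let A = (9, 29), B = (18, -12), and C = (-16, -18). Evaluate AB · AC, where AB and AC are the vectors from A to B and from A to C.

AB = B − A = (9, -41)
AC = C − A = (-25, -47)
AB · AC = 9·(-25) + (-41)·(-47) = -225 + 1927 = 1702

1702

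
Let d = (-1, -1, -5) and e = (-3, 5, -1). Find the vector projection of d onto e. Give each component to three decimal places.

d · e = (-1)·(-3) + (-1)·5 + (-5)·(-1) = 3 - 5 + 5 = 3
|e|² = 9 + 25 + 1 = 35
proj_e d = (3/35) · (-3, 5, -1) ≈ (-0.257, 0.429, -0.086)

(-0.257, 0.429, -0.086)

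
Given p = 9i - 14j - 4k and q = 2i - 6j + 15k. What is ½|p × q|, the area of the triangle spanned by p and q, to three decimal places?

i: (-14)·15 - (-4)·(-6) = -210 - 24 = -234
j: (-4)·2 - 9·15 = -8 - 135 = -143
k: 9·(-6) - (-14)·2 = -54 - (-28) = -26
p × q = (-234, -143, -26)
|p × q| = √((-234)² + (-143)² + (-26)²) = √75881 ≈ 275.4651
area = ½ · 275.4651 ≈ 137.733

137.733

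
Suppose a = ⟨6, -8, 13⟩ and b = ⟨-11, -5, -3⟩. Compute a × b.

i: (-8)·(-3) - 13·(-5) = 24 - (-65) = 89
j: 13·(-11) - 6·(-3) = -143 - (-18) = -125
k: 6·(-5) - (-8)·(-11) = -30 - 88 = -118
a × b = (89, -125, -118)

(89, -125, -118)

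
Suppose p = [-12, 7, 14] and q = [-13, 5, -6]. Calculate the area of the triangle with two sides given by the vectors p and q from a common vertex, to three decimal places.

139.661

i: 7·(-6) - 14·5 = -42 - 70 = -112
j: 14·(-13) - (-12)·(-6) = -182 - 72 = -254
k: (-12)·5 - 7·(-13) = -60 - (-91) = 31
p × q = (-112, -254, 31)
|p × q| = √((-112)² + (-254)² + 31²) = √78021 ≈ 279.3224
area = ½ · 279.3224 ≈ 139.661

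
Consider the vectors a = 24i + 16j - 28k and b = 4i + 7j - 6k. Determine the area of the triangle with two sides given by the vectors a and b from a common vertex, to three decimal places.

i: 16·(-6) - (-28)·7 = -96 - (-196) = 100
j: (-28)·4 - 24·(-6) = -112 - (-144) = 32
k: 24·7 - 16·4 = 168 - 64 = 104
a × b = (100, 32, 104)
|a × b| = √(100² + 32² + 104²) = √21840 ≈ 147.7836
area = ½ · 147.7836 ≈ 73.892

73.892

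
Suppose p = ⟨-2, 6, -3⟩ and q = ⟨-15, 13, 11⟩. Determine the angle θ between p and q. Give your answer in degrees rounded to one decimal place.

p · q = (-2)·(-15) + 6·13 + (-3)·11 = 30 + 78 - 33 = 75
|p|² = 4 + 36 + 9 = 49,  |p| = √49 ≈ 7.000000
|q|² = 225 + 169 + 121 = 515,  |q| = √515 ≈ 22.693611
cos θ = 75 / (7.000000 · 22.693611) ≈ 0.47213
θ = arccos(0.47213) ≈ 61.8°

61.8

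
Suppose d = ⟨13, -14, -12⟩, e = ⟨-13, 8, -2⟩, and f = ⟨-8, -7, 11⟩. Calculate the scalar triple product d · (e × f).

-3124

e × f:
i: 8·11 - (-2)·(-7) = 88 - 14 = 74
j: (-2)·(-8) - (-13)·11 = 16 - (-143) = 159
k: (-13)·(-7) - 8·(-8) = 91 - (-64) = 155
e × f = (74, 159, 155)
d · (e × f) = 13·74 + (-14)·159 + (-12)·155 = 962 - 2226 - 1860 = -3124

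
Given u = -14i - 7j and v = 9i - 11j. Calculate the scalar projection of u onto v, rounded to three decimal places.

-3.448

u · v = (-14)·9 + (-7)·(-11) = -126 + 77 = -49
|v| = √(81 + 121) = √202 ≈ 14.2127
comp_v u = -49 / √202 ≈ -3.448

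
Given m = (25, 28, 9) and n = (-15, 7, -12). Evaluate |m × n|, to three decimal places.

735.154

i: 28·(-12) - 9·7 = -336 - 63 = -399
j: 9·(-15) - 25·(-12) = -135 - (-300) = 165
k: 25·7 - 28·(-15) = 175 - (-420) = 595
m × n = (-399, 165, 595)
|m × n| = √((-399)² + 165² + 595²) = √540451 ≈ 735.1537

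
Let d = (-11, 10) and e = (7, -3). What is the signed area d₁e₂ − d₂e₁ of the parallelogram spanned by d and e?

-37

(-11)·(-3) - 10·7 = 33 - 70 = -37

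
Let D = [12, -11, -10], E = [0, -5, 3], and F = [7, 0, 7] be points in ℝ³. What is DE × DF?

(-41, 139, -102)

DE = (-12, 6, 13)
DF = (-5, 11, 17)
i: 6·17 - 13·11 = 102 - 143 = -41
j: 13·(-5) - (-12)·17 = -65 - (-204) = 139
k: (-12)·11 - 6·(-5) = -132 - (-30) = -102
DE × DF = (-41, 139, -102)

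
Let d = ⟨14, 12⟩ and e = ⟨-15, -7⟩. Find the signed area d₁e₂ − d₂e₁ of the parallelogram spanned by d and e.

14·(-7) - 12·(-15) = -98 - (-180) = 82

82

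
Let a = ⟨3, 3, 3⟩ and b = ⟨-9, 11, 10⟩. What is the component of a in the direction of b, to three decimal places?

a · b = 3·(-9) + 3·11 + 3·10 = -27 + 33 + 30 = 36
|b| = √(81 + 121 + 100) = √302 ≈ 17.3781
comp_b a = 36 / √302 ≈ 2.072

2.072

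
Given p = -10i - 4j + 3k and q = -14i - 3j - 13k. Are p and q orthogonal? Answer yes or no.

p · q = (-10)·(-14) + (-4)·(-3) + 3·(-13) = 140 + 12 - 39 = 113
Nonzero, so the vectors are not orthogonal.

no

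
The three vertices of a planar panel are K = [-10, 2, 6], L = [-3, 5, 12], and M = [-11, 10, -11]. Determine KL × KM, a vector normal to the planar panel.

KL = (7, 3, 6)
KM = (-1, 8, -17)
i: 3·(-17) - 6·8 = -51 - 48 = -99
j: 6·(-1) - 7·(-17) = -6 - (-119) = 113
k: 7·8 - 3·(-1) = 56 - (-3) = 59
KL × KM = (-99, 113, 59)

(-99, 113, 59)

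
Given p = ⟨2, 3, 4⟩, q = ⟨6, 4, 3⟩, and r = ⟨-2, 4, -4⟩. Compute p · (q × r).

q × r:
i: 4·(-4) - 3·4 = -16 - 12 = -28
j: 3·(-2) - 6·(-4) = -6 - (-24) = 18
k: 6·4 - 4·(-2) = 24 - (-8) = 32
q × r = (-28, 18, 32)
p · (q × r) = 2·(-28) + 3·18 + 4·32 = -56 + 54 + 128 = 126

126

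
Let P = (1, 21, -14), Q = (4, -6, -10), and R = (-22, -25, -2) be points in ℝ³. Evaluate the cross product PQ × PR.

(-140, -128, -759)

PQ = (3, -27, 4)
PR = (-23, -46, 12)
i: (-27)·12 - 4·(-46) = -324 - (-184) = -140
j: 4·(-23) - 3·12 = -92 - 36 = -128
k: 3·(-46) - (-27)·(-23) = -138 - 621 = -759
PQ × PR = (-140, -128, -759)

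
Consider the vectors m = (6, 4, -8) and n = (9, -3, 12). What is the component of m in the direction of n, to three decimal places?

m · n = 6·9 + 4·(-3) + (-8)·12 = 54 - 12 - 96 = -54
|n| = √(81 + 9 + 144) = √234 ≈ 15.2971
comp_n m = -54 / √234 ≈ -3.530

-3.530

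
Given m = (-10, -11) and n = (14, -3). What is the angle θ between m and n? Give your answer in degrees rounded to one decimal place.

m · n = (-10)·14 + (-11)·(-3) = -140 + 33 = -107
|m|² = 100 + 121 = 221,  |m| = √221 ≈ 14.866069
|n|² = 196 + 9 = 205,  |n| = √205 ≈ 14.317821
cos θ = -107 / (14.866069 · 14.317821) ≈ -0.50270
θ = arccos(-0.50270) ≈ 120.2°

120.2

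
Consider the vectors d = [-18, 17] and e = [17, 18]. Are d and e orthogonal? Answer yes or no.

d · e = (-18)·17 + 17·18 = -306 + 306 = 0
Zero, so the vectors are orthogonal.

yes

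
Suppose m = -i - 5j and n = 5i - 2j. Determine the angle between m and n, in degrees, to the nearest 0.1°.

m · n = (-1)·5 + (-5)·(-2) = -5 + 10 = 5
|m|² = 1 + 25 = 26,  |m| = √26 ≈ 5.099020
|n|² = 25 + 4 = 29,  |n| = √29 ≈ 5.385165
cos θ = 5 / (5.099020 · 5.385165) ≈ 0.18209
θ = arccos(0.18209) ≈ 79.5°

79.5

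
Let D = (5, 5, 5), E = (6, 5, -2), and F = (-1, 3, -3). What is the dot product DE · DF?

50

DE = E − D = (1, 0, -7)
DF = F − D = (-6, -2, -8)
DE · DF = 1·(-6) + 0·(-2) + (-7)·(-8) = -6 + 0 + 56 = 50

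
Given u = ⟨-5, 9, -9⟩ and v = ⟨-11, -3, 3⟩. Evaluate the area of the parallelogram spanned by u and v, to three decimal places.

i: 9·3 - (-9)·(-3) = 27 - 27 = 0
j: (-9)·(-11) - (-5)·3 = 99 - (-15) = 114
k: (-5)·(-3) - 9·(-11) = 15 - (-99) = 114
u × v = (0, 114, 114)
|u × v| = √(0² + 114² + 114²) = √25992 ≈ 161.2203

161.220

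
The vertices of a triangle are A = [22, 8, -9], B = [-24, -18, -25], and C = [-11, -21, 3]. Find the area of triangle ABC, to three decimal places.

AB = (-46, -26, -16),  AC = (-33, -29, 12)
i: (-26)·12 - (-16)·(-29) = -312 - 464 = -776
j: (-16)·(-33) - (-46)·12 = 528 - (-552) = 1080
k: (-46)·(-29) - (-26)·(-33) = 1334 - 858 = 476
AB × AC = (-776, 1080, 476)
|AB × AC| = √1995152 ≈ 1412.4985
area = ½ · 1412.4985 ≈ 706.249

706.249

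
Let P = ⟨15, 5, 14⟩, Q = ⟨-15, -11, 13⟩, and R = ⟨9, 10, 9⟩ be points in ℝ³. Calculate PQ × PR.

(85, -144, -246)

PQ = (-30, -16, -1)
PR = (-6, 5, -5)
i: (-16)·(-5) - (-1)·5 = 80 - (-5) = 85
j: (-1)·(-6) - (-30)·(-5) = 6 - 150 = -144
k: (-30)·5 - (-16)·(-6) = -150 - 96 = -246
PQ × PR = (85, -144, -246)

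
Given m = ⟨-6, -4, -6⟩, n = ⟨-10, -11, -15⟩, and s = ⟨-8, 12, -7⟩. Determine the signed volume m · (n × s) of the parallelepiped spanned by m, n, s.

n × s:
i: (-11)·(-7) - (-15)·12 = 77 - (-180) = 257
j: (-15)·(-8) - (-10)·(-7) = 120 - 70 = 50
k: (-10)·12 - (-11)·(-8) = -120 - 88 = -208
n × s = (257, 50, -208)
m · (n × s) = (-6)·257 + (-4)·50 + (-6)·(-208) = -1542 - 200 + 1248 = -494

-494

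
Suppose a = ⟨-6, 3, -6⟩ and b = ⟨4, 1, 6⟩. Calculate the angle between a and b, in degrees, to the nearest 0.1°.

150.5

a · b = (-6)·4 + 3·1 + (-6)·6 = -24 + 3 - 36 = -57
|a|² = 36 + 9 + 36 = 81,  |a| = √81 ≈ 9.000000
|b|² = 16 + 1 + 36 = 53,  |b| = √53 ≈ 7.280110
cos θ = -57 / (9.000000 · 7.280110) ≈ -0.86995
θ = arccos(-0.86995) ≈ 150.5°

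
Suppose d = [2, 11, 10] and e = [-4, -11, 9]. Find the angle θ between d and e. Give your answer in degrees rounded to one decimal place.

d · e = 2·(-4) + 11·(-11) + 10·9 = -8 - 121 + 90 = -39
|d|² = 4 + 121 + 100 = 225,  |d| = √225 ≈ 15.000000
|e|² = 16 + 121 + 81 = 218,  |e| = √218 ≈ 14.764823
cos θ = -39 / (15.000000 · 14.764823) ≈ -0.17609
θ = arccos(-0.17609) ≈ 100.1°

100.1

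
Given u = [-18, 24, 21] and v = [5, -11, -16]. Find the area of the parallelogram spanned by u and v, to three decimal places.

250.962

i: 24·(-16) - 21·(-11) = -384 - (-231) = -153
j: 21·5 - (-18)·(-16) = 105 - 288 = -183
k: (-18)·(-11) - 24·5 = 198 - 120 = 78
u × v = (-153, -183, 78)
|u × v| = √((-153)² + (-183)² + 78²) = √62982 ≈ 250.9621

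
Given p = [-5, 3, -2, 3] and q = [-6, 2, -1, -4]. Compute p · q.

26

p · q = (-5)·(-6) + 3·2 + (-2)·(-1) + 3·(-4) = 30 + 6 + 2 - 12 = 26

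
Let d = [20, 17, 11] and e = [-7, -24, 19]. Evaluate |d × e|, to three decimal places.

i: 17·19 - 11·(-24) = 323 - (-264) = 587
j: 11·(-7) - 20·19 = -77 - 380 = -457
k: 20·(-24) - 17·(-7) = -480 - (-119) = -361
d × e = (587, -457, -361)
|d × e| = √(587² + (-457)² + (-361)²) = √683739 ≈ 826.8851

826.885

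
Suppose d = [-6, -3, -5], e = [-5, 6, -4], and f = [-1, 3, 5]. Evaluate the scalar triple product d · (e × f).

-294

e × f:
i: 6·5 - (-4)·3 = 30 - (-12) = 42
j: (-4)·(-1) - (-5)·5 = 4 - (-25) = 29
k: (-5)·3 - 6·(-1) = -15 - (-6) = -9
e × f = (42, 29, -9)
d · (e × f) = (-6)·42 + (-3)·29 + (-5)·(-9) = -252 - 87 + 45 = -294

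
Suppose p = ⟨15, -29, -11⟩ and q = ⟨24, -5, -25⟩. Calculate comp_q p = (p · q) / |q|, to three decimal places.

p · q = 15·24 + (-29)·(-5) + (-11)·(-25) = 360 + 145 + 275 = 780
|q| = √(576 + 25 + 625) = √1226 ≈ 35.0143
comp_q p = 780 / √1226 ≈ 22.277

22.277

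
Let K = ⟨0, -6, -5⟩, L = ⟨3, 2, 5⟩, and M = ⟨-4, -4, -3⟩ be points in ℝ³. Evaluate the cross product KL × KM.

(-4, -46, 38)

KL = (3, 8, 10)
KM = (-4, 2, 2)
i: 8·2 - 10·2 = 16 - 20 = -4
j: 10·(-4) - 3·2 = -40 - 6 = -46
k: 3·2 - 8·(-4) = 6 - (-32) = 38
KL × KM = (-4, -46, 38)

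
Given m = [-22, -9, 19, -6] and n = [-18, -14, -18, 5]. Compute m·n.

m · n = (-22)·(-18) + (-9)·(-14) + 19·(-18) + (-6)·5 = 396 + 126 - 342 - 30 = 150

150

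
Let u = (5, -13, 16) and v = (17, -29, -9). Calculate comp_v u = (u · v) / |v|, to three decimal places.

9.138

u · v = 5·17 + (-13)·(-29) + 16·(-9) = 85 + 377 - 144 = 318
|v| = √(289 + 841 + 81) = √1211 ≈ 34.7994
comp_v u = 318 / √1211 ≈ 9.138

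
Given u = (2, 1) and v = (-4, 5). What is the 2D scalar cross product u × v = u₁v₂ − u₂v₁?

2·5 - 1·(-4) = 10 - (-4) = 14

14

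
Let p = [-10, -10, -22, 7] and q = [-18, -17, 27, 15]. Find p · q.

-139

p · q = (-10)·(-18) + (-10)·(-17) + (-22)·27 + 7·15 = 180 + 170 - 594 + 105 = -139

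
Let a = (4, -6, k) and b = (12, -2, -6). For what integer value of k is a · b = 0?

a · b = 4·12 + (-6)·(-2) + k·(-6) = 60 - 6k
Set equal to 0: -6k = -60, so k = 10.

10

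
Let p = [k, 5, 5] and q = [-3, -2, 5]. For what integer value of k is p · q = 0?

p · q = k·(-3) + 5·(-2) + 5·5 = 15 - 3k
Set equal to 0: -3k = -15, so k = 5.

5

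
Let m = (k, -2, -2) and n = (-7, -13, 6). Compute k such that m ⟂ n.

m · n = k·(-7) + (-2)·(-13) + (-2)·6 = 14 - 7k
Set equal to 0: -7k = -14, so k = 2.

2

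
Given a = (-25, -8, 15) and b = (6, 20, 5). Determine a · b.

a · b = (-25)·6 + (-8)·20 + 15·5 = -150 - 160 + 75 = -235

-235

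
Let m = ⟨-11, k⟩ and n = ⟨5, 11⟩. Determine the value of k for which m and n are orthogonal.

m · n = (-11)·5 + k·11 = -55 + 11k
Set equal to 0: 11k = 55, so k = 5.

5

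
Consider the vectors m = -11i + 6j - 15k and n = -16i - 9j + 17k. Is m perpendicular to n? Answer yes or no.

m · n = (-11)·(-16) + 6·(-9) + (-15)·17 = 176 - 54 - 255 = -133
Nonzero, so the vectors are not orthogonal.

no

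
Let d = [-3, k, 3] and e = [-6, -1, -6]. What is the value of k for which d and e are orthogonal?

0

d · e = (-3)·(-6) + k·(-1) + 3·(-6) = 0 - 1k
Set equal to 0: -1k = 0, so k = 0.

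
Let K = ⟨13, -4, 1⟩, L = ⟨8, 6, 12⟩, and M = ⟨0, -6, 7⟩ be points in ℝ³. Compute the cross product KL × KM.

KL = (-5, 10, 11)
KM = (-13, -2, 6)
i: 10·6 - 11·(-2) = 60 - (-22) = 82
j: 11·(-13) - (-5)·6 = -143 - (-30) = -113
k: (-5)·(-2) - 10·(-13) = 10 - (-130) = 140
KL × KM = (82, -113, 140)

(82, -113, 140)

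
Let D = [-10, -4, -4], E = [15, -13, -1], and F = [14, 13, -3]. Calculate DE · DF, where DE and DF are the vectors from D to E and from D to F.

DE = E − D = (25, -9, 3)
DF = F − D = (24, 17, 1)
DE · DF = 25·24 + (-9)·17 + 3·1 = 600 - 153 + 3 = 450

450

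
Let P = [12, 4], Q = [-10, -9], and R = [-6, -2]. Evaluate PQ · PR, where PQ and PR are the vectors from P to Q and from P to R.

PQ = Q − P = (-22, -13)
PR = R − P = (-18, -6)
PQ · PR = (-22)·(-18) + (-13)·(-6) = 396 + 78 = 474

474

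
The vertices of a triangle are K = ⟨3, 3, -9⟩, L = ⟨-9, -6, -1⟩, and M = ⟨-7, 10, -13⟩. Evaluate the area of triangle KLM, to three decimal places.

108.467

KL = (-12, -9, 8),  KM = (-10, 7, -4)
i: (-9)·(-4) - 8·7 = 36 - 56 = -20
j: 8·(-10) - (-12)·(-4) = -80 - 48 = -128
k: (-12)·7 - (-9)·(-10) = -84 - 90 = -174
KL × KM = (-20, -128, -174)
|KL × KM| = √47060 ≈ 216.9332
area = ½ · 216.9332 ≈ 108.467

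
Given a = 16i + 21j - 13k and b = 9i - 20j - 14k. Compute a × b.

(-554, 107, -509)

i: 21·(-14) - (-13)·(-20) = -294 - 260 = -554
j: (-13)·9 - 16·(-14) = -117 - (-224) = 107
k: 16·(-20) - 21·9 = -320 - 189 = -509
a × b = (-554, 107, -509)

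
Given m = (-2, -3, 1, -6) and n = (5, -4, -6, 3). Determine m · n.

-22

m · n = (-2)·5 + (-3)·(-4) + 1·(-6) + (-6)·3 = -10 + 12 - 6 - 18 = -22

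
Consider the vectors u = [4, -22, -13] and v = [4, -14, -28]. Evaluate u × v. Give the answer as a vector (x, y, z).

i: (-22)·(-28) - (-13)·(-14) = 616 - 182 = 434
j: (-13)·4 - 4·(-28) = -52 - (-112) = 60
k: 4·(-14) - (-22)·4 = -56 - (-88) = 32
u × v = (434, 60, 32)

(434, 60, 32)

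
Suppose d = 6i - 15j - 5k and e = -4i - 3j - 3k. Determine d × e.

(30, 38, -78)

i: (-15)·(-3) - (-5)·(-3) = 45 - 15 = 30
j: (-5)·(-4) - 6·(-3) = 20 - (-18) = 38
k: 6·(-3) - (-15)·(-4) = -18 - 60 = -78
d × e = (30, 38, -78)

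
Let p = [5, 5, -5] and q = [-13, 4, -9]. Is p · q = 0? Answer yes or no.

p · q = 5·(-13) + 5·4 + (-5)·(-9) = -65 + 20 + 45 = 0
Zero, so the vectors are orthogonal.

yes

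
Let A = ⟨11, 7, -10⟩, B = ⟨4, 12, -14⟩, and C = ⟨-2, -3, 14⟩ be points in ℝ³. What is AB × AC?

AB = (-7, 5, -4)
AC = (-13, -10, 24)
i: 5·24 - (-4)·(-10) = 120 - 40 = 80
j: (-4)·(-13) - (-7)·24 = 52 - (-168) = 220
k: (-7)·(-10) - 5·(-13) = 70 - (-65) = 135
AB × AC = (80, 220, 135)

(80, 220, 135)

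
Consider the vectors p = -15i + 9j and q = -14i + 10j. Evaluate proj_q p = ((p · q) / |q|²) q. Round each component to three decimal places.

p · q = (-15)·(-14) + 9·10 = 210 + 90 = 300
|q|² = 196 + 100 = 296
proj_q p = (300/296) · (-14, 10) ≈ (-14.189, 10.135)

(-14.189, 10.135)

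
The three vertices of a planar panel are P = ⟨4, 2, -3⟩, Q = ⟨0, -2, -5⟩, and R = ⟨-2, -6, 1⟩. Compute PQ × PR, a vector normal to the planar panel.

(-32, 28, 8)

PQ = (-4, -4, -2)
PR = (-6, -8, 4)
i: (-4)·4 - (-2)·(-8) = -16 - 16 = -32
j: (-2)·(-6) - (-4)·4 = 12 - (-16) = 28
k: (-4)·(-8) - (-4)·(-6) = 32 - 24 = 8
PQ × PR = (-32, 28, 8)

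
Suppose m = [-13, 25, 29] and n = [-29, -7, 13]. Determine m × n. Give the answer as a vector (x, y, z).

(528, -672, 816)

i: 25·13 - 29·(-7) = 325 - (-203) = 528
j: 29·(-29) - (-13)·13 = -841 - (-169) = -672
k: (-13)·(-7) - 25·(-29) = 91 - (-725) = 816
m × n = (528, -672, 816)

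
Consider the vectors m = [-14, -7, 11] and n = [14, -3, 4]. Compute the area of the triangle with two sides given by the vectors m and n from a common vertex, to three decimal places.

i: (-7)·4 - 11·(-3) = -28 - (-33) = 5
j: 11·14 - (-14)·4 = 154 - (-56) = 210
k: (-14)·(-3) - (-7)·14 = 42 - (-98) = 140
m × n = (5, 210, 140)
|m × n| = √(5² + 210² + 140²) = √63725 ≈ 252.4381
area = ½ · 252.4381 ≈ 126.219

126.219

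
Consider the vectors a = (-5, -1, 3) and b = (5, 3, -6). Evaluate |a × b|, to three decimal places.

18.276

i: (-1)·(-6) - 3·3 = 6 - 9 = -3
j: 3·5 - (-5)·(-6) = 15 - 30 = -15
k: (-5)·3 - (-1)·5 = -15 - (-5) = -10
a × b = (-3, -15, -10)
|a × b| = √((-3)² + (-15)² + (-10)²) = √334 ≈ 18.2757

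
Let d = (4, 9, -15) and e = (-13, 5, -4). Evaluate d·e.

53

d · e = 4·(-13) + 9·5 + (-15)·(-4) = -52 + 45 + 60 = 53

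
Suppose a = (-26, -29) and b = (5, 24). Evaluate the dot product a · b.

a · b = (-26)·5 + (-29)·24 = -130 - 696 = -826

-826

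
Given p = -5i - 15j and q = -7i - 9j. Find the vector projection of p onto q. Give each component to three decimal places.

(-9.154, -11.769)

p · q = (-5)·(-7) + (-15)·(-9) = 35 + 135 = 170
|q|² = 49 + 81 = 130
proj_q p = (170/130) · (-7, -9) ≈ (-9.154, -11.769)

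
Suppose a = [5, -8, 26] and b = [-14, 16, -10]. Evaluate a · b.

a · b = 5·(-14) + (-8)·16 + 26·(-10) = -70 - 128 - 260 = -458

-458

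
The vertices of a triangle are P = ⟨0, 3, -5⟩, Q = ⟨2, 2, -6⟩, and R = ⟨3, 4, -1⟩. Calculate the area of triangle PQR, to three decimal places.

6.225

PQ = (2, -1, -1),  PR = (3, 1, 4)
i: (-1)·4 - (-1)·1 = -4 - (-1) = -3
j: (-1)·3 - 2·4 = -3 - 8 = -11
k: 2·1 - (-1)·3 = 2 - (-3) = 5
PQ × PR = (-3, -11, 5)
|PQ × PR| = √155 ≈ 12.4499
area = ½ · 12.4499 ≈ 6.225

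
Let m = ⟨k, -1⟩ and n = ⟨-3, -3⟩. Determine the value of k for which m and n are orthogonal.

m · n = k·(-3) + (-1)·(-3) = 3 - 3k
Set equal to 0: -3k = -3, so k = 1.

1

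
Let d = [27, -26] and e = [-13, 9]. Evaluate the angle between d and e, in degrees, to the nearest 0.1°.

d · e = 27·(-13) + (-26)·9 = -351 - 234 = -585
|d|² = 729 + 676 = 1405,  |d| = √1405 ≈ 37.483330
|e|² = 169 + 81 = 250,  |e| = √250 ≈ 15.811388
cos θ = -585 / (37.483330 · 15.811388) ≈ -0.98707
θ = arccos(-0.98707) ≈ 170.8°

170.8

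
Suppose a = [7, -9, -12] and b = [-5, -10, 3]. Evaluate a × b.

i: (-9)·3 - (-12)·(-10) = -27 - 120 = -147
j: (-12)·(-5) - 7·3 = 60 - 21 = 39
k: 7·(-10) - (-9)·(-5) = -70 - 45 = -115
a × b = (-147, 39, -115)

(-147, 39, -115)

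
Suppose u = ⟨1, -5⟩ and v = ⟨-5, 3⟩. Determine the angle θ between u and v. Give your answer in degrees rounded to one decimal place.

u · v = 1·(-5) + (-5)·3 = -5 - 15 = -20
|u|² = 1 + 25 = 26,  |u| = √26 ≈ 5.099020
|v|² = 25 + 9 = 34,  |v| = √34 ≈ 5.830952
cos θ = -20 / (5.099020 · 5.830952) ≈ -0.67267
θ = arccos(-0.67267) ≈ 132.3°

132.3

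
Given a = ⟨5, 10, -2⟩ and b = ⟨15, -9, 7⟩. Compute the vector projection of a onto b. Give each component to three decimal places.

(-1.225, 0.735, -0.572)

a · b = 5·15 + 10·(-9) + (-2)·7 = 75 - 90 - 14 = -29
|b|² = 225 + 81 + 49 = 355
proj_b a = (-29/355) · (15, -9, 7) ≈ (-1.225, 0.735, -0.572)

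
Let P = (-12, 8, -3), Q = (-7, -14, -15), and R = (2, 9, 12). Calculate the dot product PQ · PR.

-132

PQ = Q − P = (5, -22, -12)
PR = R − P = (14, 1, 15)
PQ · PR = 5·14 + (-22)·1 + (-12)·15 = 70 - 22 - 180 = -132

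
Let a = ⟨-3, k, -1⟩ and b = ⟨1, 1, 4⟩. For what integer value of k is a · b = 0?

7

a · b = (-3)·1 + k·1 + (-1)·4 = -7 + 1k
Set equal to 0: 1k = 7, so k = 7.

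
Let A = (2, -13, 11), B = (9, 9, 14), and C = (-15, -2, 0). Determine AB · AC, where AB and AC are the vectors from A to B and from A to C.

90

AB = B − A = (7, 22, 3)
AC = C − A = (-17, 11, -11)
AB · AC = 7·(-17) + 22·11 + 3·(-11) = -119 + 242 - 33 = 90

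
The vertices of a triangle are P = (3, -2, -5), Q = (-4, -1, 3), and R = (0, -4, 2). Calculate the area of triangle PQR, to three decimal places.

18.993

PQ = (-7, 1, 8),  PR = (-3, -2, 7)
i: 1·7 - 8·(-2) = 7 - (-16) = 23
j: 8·(-3) - (-7)·7 = -24 - (-49) = 25
k: (-7)·(-2) - 1·(-3) = 14 - (-3) = 17
PQ × PR = (23, 25, 17)
|PQ × PR| = √1443 ≈ 37.9868
area = ½ · 37.9868 ≈ 18.993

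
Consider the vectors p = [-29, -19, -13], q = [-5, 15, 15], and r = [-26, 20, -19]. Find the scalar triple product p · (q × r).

22410

q × r:
i: 15·(-19) - 15·20 = -285 - 300 = -585
j: 15·(-26) - (-5)·(-19) = -390 - 95 = -485
k: (-5)·20 - 15·(-26) = -100 - (-390) = 290
q × r = (-585, -485, 290)
p · (q × r) = (-29)·(-585) + (-19)·(-485) + (-13)·290 = 16965 + 9215 - 3770 = 22410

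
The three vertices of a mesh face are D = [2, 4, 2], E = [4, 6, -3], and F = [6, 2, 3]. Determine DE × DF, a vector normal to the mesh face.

(-8, -22, -12)

DE = (2, 2, -5)
DF = (4, -2, 1)
i: 2·1 - (-5)·(-2) = 2 - 10 = -8
j: (-5)·4 - 2·1 = -20 - 2 = -22
k: 2·(-2) - 2·4 = -4 - 8 = -12
DE × DF = (-8, -22, -12)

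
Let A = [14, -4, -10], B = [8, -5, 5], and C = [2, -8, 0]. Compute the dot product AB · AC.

226

AB = B − A = (-6, -1, 15)
AC = C − A = (-12, -4, 10)
AB · AC = (-6)·(-12) + (-1)·(-4) + 15·10 = 72 + 4 + 150 = 226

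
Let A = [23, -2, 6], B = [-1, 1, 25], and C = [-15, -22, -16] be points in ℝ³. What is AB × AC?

AB = (-24, 3, 19)
AC = (-38, -20, -22)
i: 3·(-22) - 19·(-20) = -66 - (-380) = 314
j: 19·(-38) - (-24)·(-22) = -722 - 528 = -1250
k: (-24)·(-20) - 3·(-38) = 480 - (-114) = 594
AB × AC = (314, -1250, 594)

(314, -1250, 594)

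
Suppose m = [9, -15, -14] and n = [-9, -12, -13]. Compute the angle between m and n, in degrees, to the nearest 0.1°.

50.8

m · n = 9·(-9) + (-15)·(-12) + (-14)·(-13) = -81 + 180 + 182 = 281
|m|² = 81 + 225 + 196 = 502,  |m| = √502 ≈ 22.405357
|n|² = 81 + 144 + 169 = 394,  |n| = √394 ≈ 19.849433
cos θ = 281 / (22.405357 · 19.849433) ≈ 0.63184
θ = arccos(0.63184) ≈ 50.8°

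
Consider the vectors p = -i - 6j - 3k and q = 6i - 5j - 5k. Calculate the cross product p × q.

i: (-6)·(-5) - (-3)·(-5) = 30 - 15 = 15
j: (-3)·6 - (-1)·(-5) = -18 - 5 = -23
k: (-1)·(-5) - (-6)·6 = 5 - (-36) = 41
p × q = (15, -23, 41)

(15, -23, 41)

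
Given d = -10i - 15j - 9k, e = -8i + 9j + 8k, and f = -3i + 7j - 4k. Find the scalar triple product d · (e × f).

e × f:
i: 9·(-4) - 8·7 = -36 - 56 = -92
j: 8·(-3) - (-8)·(-4) = -24 - 32 = -56
k: (-8)·7 - 9·(-3) = -56 - (-27) = -29
e × f = (-92, -56, -29)
d · (e × f) = (-10)·(-92) + (-15)·(-56) + (-9)·(-29) = 920 + 840 + 261 = 2021

2021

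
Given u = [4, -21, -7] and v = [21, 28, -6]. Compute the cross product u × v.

(322, -123, 553)

i: (-21)·(-6) - (-7)·28 = 126 - (-196) = 322
j: (-7)·21 - 4·(-6) = -147 - (-24) = -123
k: 4·28 - (-21)·21 = 112 - (-441) = 553
u × v = (322, -123, 553)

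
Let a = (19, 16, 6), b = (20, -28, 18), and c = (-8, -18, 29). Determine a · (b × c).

b × c:
i: (-28)·29 - 18·(-18) = -812 - (-324) = -488
j: 18·(-8) - 20·29 = -144 - 580 = -724
k: 20·(-18) - (-28)·(-8) = -360 - 224 = -584
b × c = (-488, -724, -584)
a · (b × c) = 19·(-488) + 16·(-724) + 6·(-584) = -9272 - 11584 - 3504 = -24360

-24360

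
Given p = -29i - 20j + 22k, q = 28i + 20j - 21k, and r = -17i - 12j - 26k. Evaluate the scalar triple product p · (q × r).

q × r:
i: 20·(-26) - (-21)·(-12) = -520 - 252 = -772
j: (-21)·(-17) - 28·(-26) = 357 - (-728) = 1085
k: 28·(-12) - 20·(-17) = -336 - (-340) = 4
q × r = (-772, 1085, 4)
p · (q × r) = (-29)·(-772) + (-20)·1085 + 22·4 = 22388 - 21700 + 88 = 776

776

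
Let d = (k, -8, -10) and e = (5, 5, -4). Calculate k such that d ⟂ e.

0

d · e = k·5 + (-8)·5 + (-10)·(-4) = 0 + 5k
Set equal to 0: 5k = 0, so k = 0.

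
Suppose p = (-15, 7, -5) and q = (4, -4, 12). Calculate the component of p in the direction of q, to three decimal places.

-11.156

p · q = (-15)·4 + 7·(-4) + (-5)·12 = -60 - 28 - 60 = -148
|q| = √(16 + 16 + 144) = √176 ≈ 13.2665
comp_q p = -148 / √176 ≈ -11.156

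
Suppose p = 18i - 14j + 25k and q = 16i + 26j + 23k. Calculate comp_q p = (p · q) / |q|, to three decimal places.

p · q = 18·16 + (-14)·26 + 25·23 = 288 - 364 + 575 = 499
|q| = √(256 + 676 + 529) = √1461 ≈ 38.2230
comp_q p = 499 / √1461 ≈ 13.055

13.055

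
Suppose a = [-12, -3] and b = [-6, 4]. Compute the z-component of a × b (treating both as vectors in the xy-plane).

(-12)·4 - (-3)·(-6) = -48 - 18 = -66

-66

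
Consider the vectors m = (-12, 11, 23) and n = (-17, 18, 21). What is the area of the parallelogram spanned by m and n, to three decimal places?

231.627

i: 11·21 - 23·18 = 231 - 414 = -183
j: 23·(-17) - (-12)·21 = -391 - (-252) = -139
k: (-12)·18 - 11·(-17) = -216 - (-187) = -29
m × n = (-183, -139, -29)
|m × n| = √((-183)² + (-139)² + (-29)²) = √53651 ≈ 231.6269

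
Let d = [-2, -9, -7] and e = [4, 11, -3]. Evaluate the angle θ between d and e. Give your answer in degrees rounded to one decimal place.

d · e = (-2)·4 + (-9)·11 + (-7)·(-3) = -8 - 99 + 21 = -86
|d|² = 4 + 81 + 49 = 134,  |d| = √134 ≈ 11.575837
|e|² = 16 + 121 + 9 = 146,  |e| = √146 ≈ 12.083046
cos θ = -86 / (11.575837 · 12.083046) ≈ -0.61485
θ = arccos(-0.61485) ≈ 127.9°

127.9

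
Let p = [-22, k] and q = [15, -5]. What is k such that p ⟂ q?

-66

p · q = (-22)·15 + k·(-5) = -330 - 5k
Set equal to 0: -5k = 330, so k = -66.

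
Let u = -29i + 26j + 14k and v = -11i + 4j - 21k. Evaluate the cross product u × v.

(-602, -763, 170)

i: 26·(-21) - 14·4 = -546 - 56 = -602
j: 14·(-11) - (-29)·(-21) = -154 - 609 = -763
k: (-29)·4 - 26·(-11) = -116 - (-286) = 170
u × v = (-602, -763, 170)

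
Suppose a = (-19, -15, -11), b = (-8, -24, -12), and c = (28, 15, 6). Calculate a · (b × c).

-2436

b × c:
i: (-24)·6 - (-12)·15 = -144 - (-180) = 36
j: (-12)·28 - (-8)·6 = -336 - (-48) = -288
k: (-8)·15 - (-24)·28 = -120 - (-672) = 552
b × c = (36, -288, 552)
a · (b × c) = (-19)·36 + (-15)·(-288) + (-11)·552 = -684 + 4320 - 6072 = -2436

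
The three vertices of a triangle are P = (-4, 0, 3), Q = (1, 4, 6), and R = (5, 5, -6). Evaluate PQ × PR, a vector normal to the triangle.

PQ = (5, 4, 3)
PR = (9, 5, -9)
i: 4·(-9) - 3·5 = -36 - 15 = -51
j: 3·9 - 5·(-9) = 27 - (-45) = 72
k: 5·5 - 4·9 = 25 - 36 = -11
PQ × PR = (-51, 72, -11)

(-51, 72, -11)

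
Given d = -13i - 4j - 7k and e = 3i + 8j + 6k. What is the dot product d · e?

d · e = (-13)·3 + (-4)·8 + (-7)·6 = -39 - 32 - 42 = -113

-113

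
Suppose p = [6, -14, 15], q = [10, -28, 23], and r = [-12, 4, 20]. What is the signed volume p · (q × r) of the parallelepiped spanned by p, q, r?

-1688

q × r:
i: (-28)·20 - 23·4 = -560 - 92 = -652
j: 23·(-12) - 10·20 = -276 - 200 = -476
k: 10·4 - (-28)·(-12) = 40 - 336 = -296
q × r = (-652, -476, -296)
p · (q × r) = 6·(-652) + (-14)·(-476) + 15·(-296) = -3912 + 6664 - 4440 = -1688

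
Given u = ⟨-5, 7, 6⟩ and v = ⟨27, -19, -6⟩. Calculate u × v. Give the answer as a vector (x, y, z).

(72, 132, -94)

i: 7·(-6) - 6·(-19) = -42 - (-114) = 72
j: 6·27 - (-5)·(-6) = 162 - 30 = 132
k: (-5)·(-19) - 7·27 = 95 - 189 = -94
u × v = (72, 132, -94)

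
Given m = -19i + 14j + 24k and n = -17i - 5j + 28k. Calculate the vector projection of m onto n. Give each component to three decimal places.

m · n = (-19)·(-17) + 14·(-5) + 24·28 = 323 - 70 + 672 = 925
|n|² = 289 + 25 + 784 = 1098
proj_n m = (925/1098) · (-17, -5, 28) ≈ (-14.321, -4.212, 23.588)

(-14.321, -4.212, 23.588)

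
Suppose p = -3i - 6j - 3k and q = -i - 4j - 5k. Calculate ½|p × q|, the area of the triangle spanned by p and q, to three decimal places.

11.225

i: (-6)·(-5) - (-3)·(-4) = 30 - 12 = 18
j: (-3)·(-1) - (-3)·(-5) = 3 - 15 = -12
k: (-3)·(-4) - (-6)·(-1) = 12 - 6 = 6
p × q = (18, -12, 6)
|p × q| = √(18² + (-12)² + 6²) = √504 ≈ 22.4499
area = ½ · 22.4499 ≈ 11.225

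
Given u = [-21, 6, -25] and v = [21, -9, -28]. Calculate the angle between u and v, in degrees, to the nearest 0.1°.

u · v = (-21)·21 + 6·(-9) + (-25)·(-28) = -441 - 54 + 700 = 205
|u|² = 441 + 36 + 625 = 1102,  |u| = √1102 ≈ 33.196385
|v|² = 441 + 81 + 784 = 1306,  |v| = √1306 ≈ 36.138622
cos θ = 205 / (33.196385 · 36.138622) ≈ 0.17088
θ = arccos(0.17088) ≈ 80.2°

80.2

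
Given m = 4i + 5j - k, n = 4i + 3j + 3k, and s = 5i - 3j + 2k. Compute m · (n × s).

n × s:
i: 3·2 - 3·(-3) = 6 - (-9) = 15
j: 3·5 - 4·2 = 15 - 8 = 7
k: 4·(-3) - 3·5 = -12 - 15 = -27
n × s = (15, 7, -27)
m · (n × s) = 4·15 + 5·7 + (-1)·(-27) = 60 + 35 + 27 = 122

122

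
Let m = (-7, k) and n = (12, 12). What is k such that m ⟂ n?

m · n = (-7)·12 + k·12 = -84 + 12k
Set equal to 0: 12k = 84, so k = 7.

7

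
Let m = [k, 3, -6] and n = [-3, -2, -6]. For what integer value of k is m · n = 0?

10

m · n = k·(-3) + 3·(-2) + (-6)·(-6) = 30 - 3k
Set equal to 0: -3k = -30, so k = 10.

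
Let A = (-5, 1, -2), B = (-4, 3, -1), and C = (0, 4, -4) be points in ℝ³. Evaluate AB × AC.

(-7, 7, -7)

AB = (1, 2, 1)
AC = (5, 3, -2)
i: 2·(-2) - 1·3 = -4 - 3 = -7
j: 1·5 - 1·(-2) = 5 - (-2) = 7
k: 1·3 - 2·5 = 3 - 10 = -7
AB × AC = (-7, 7, -7)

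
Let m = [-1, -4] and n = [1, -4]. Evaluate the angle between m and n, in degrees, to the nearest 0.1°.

28.1

m · n = (-1)·1 + (-4)·(-4) = -1 + 16 = 15
|m|² = 1 + 16 = 17,  |m| = √17 ≈ 4.123106
|n|² = 1 + 16 = 17,  |n| = √17 ≈ 4.123106
cos θ = 15 / (4.123106 · 4.123106) ≈ 0.88235
θ = arccos(0.88235) ≈ 28.1°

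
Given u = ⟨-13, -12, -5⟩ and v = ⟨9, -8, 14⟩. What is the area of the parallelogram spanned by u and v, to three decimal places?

327.073

i: (-12)·14 - (-5)·(-8) = -168 - 40 = -208
j: (-5)·9 - (-13)·14 = -45 - (-182) = 137
k: (-13)·(-8) - (-12)·9 = 104 - (-108) = 212
u × v = (-208, 137, 212)
|u × v| = √((-208)² + 137² + 212²) = √106977 ≈ 327.0734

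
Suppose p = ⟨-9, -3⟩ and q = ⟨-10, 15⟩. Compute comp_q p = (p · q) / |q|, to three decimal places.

p · q = (-9)·(-10) + (-3)·15 = 90 - 45 = 45
|q| = √(100 + 225) = √325 ≈ 18.0278
comp_q p = 45 / √325 ≈ 2.496

2.496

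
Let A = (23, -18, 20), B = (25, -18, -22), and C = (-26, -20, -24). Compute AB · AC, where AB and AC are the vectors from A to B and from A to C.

AB = B − A = (2, 0, -42)
AC = C − A = (-49, -2, -44)
AB · AC = 2·(-49) + 0·(-2) + (-42)·(-44) = -98 + 0 + 1848 = 1750

1750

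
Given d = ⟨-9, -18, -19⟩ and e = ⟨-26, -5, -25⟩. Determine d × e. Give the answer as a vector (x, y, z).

i: (-18)·(-25) - (-19)·(-5) = 450 - 95 = 355
j: (-19)·(-26) - (-9)·(-25) = 494 - 225 = 269
k: (-9)·(-5) - (-18)·(-26) = 45 - 468 = -423
d × e = (355, 269, -423)

(355, 269, -423)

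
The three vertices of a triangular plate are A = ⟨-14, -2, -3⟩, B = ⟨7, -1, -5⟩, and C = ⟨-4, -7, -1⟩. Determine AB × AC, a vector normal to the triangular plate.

(-8, -62, -115)

AB = (21, 1, -2)
AC = (10, -5, 2)
i: 1·2 - (-2)·(-5) = 2 - 10 = -8
j: (-2)·10 - 21·2 = -20 - 42 = -62
k: 21·(-5) - 1·10 = -105 - 10 = -115
AB × AC = (-8, -62, -115)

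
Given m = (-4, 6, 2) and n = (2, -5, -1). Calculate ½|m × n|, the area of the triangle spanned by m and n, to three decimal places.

4.472

i: 6·(-1) - 2·(-5) = -6 - (-10) = 4
j: 2·2 - (-4)·(-1) = 4 - 4 = 0
k: (-4)·(-5) - 6·2 = 20 - 12 = 8
m × n = (4, 0, 8)
|m × n| = √(4² + 0² + 8²) = √80 ≈ 8.9443
area = ½ · 8.9443 ≈ 4.472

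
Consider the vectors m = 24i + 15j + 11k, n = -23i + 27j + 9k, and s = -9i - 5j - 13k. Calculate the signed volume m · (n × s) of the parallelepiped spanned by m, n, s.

n × s:
i: 27·(-13) - 9·(-5) = -351 - (-45) = -306
j: 9·(-9) - (-23)·(-13) = -81 - 299 = -380
k: (-23)·(-5) - 27·(-9) = 115 - (-243) = 358
n × s = (-306, -380, 358)
m · (n × s) = 24·(-306) + 15·(-380) + 11·358 = -7344 - 5700 + 3938 = -9106

-9106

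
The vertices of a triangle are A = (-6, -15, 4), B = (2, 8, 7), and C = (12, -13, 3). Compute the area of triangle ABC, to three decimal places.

AB = (8, 23, 3),  AC = (18, 2, -1)
i: 23·(-1) - 3·2 = -23 - 6 = -29
j: 3·18 - 8·(-1) = 54 - (-8) = 62
k: 8·2 - 23·18 = 16 - 414 = -398
AB × AC = (-29, 62, -398)
|AB × AC| = √163089 ≈ 403.8428
area = ½ · 403.8428 ≈ 201.921

201.921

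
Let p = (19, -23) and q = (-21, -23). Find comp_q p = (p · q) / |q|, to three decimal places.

4.174

p · q = 19·(-21) + (-23)·(-23) = -399 + 529 = 130
|q| = √(441 + 529) = √970 ≈ 31.1448
comp_q p = 130 / √970 ≈ 4.174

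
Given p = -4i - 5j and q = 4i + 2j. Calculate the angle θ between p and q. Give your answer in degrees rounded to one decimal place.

155.2

p · q = (-4)·4 + (-5)·2 = -16 - 10 = -26
|p|² = 16 + 25 = 41,  |p| = √41 ≈ 6.403124
|q|² = 16 + 4 = 20,  |q| = √20 ≈ 4.472136
cos θ = -26 / (6.403124 · 4.472136) ≈ -0.90796
θ = arccos(-0.90796) ≈ 155.2°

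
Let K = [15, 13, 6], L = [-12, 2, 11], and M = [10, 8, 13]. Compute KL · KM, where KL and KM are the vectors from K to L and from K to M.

KL = L − K = (-27, -11, 5)
KM = M − K = (-5, -5, 7)
KL · KM = (-27)·(-5) + (-11)·(-5) + 5·7 = 135 + 55 + 35 = 225

225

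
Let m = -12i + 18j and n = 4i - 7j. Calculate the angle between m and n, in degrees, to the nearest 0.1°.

m · n = (-12)·4 + 18·(-7) = -48 - 126 = -174
|m|² = 144 + 324 = 468,  |m| = √468 ≈ 21.633308
|n|² = 16 + 49 = 65,  |n| = √65 ≈ 8.062258
cos θ = -174 / (21.633308 · 8.062258) ≈ -0.99763
θ = arccos(-0.99763) ≈ 176.1°

176.1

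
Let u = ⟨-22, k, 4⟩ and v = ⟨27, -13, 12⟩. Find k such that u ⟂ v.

u · v = (-22)·27 + k·(-13) + 4·12 = -546 - 13k
Set equal to 0: -13k = 546, so k = -42.

-42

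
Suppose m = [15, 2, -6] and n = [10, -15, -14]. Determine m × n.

i: 2·(-14) - (-6)·(-15) = -28 - 90 = -118
j: (-6)·10 - 15·(-14) = -60 - (-210) = 150
k: 15·(-15) - 2·10 = -225 - 20 = -245
m × n = (-118, 150, -245)

(-118, 150, -245)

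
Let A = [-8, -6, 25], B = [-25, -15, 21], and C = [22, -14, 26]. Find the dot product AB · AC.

AB = B − A = (-17, -9, -4)
AC = C − A = (30, -8, 1)
AB · AC = (-17)·30 + (-9)·(-8) + (-4)·1 = -510 + 72 - 4 = -442

-442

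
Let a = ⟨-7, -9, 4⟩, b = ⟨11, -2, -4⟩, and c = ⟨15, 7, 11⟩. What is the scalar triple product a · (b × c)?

2015

b × c:
i: (-2)·11 - (-4)·7 = -22 - (-28) = 6
j: (-4)·15 - 11·11 = -60 - 121 = -181
k: 11·7 - (-2)·15 = 77 - (-30) = 107
b × c = (6, -181, 107)
a · (b × c) = (-7)·6 + (-9)·(-181) + 4·107 = -42 + 1629 + 428 = 2015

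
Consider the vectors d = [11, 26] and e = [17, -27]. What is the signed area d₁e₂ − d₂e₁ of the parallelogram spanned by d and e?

-739

11·(-27) - 26·17 = -297 - 442 = -739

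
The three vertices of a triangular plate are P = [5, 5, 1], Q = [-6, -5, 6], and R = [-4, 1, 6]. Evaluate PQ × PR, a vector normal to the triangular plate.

PQ = (-11, -10, 5)
PR = (-9, -4, 5)
i: (-10)·5 - 5·(-4) = -50 - (-20) = -30
j: 5·(-9) - (-11)·5 = -45 - (-55) = 10
k: (-11)·(-4) - (-10)·(-9) = 44 - 90 = -46
PQ × PR = (-30, 10, -46)

(-30, 10, -46)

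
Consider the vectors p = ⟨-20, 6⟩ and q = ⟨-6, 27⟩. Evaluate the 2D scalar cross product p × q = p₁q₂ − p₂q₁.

(-20)·27 - 6·(-6) = -540 - (-36) = -504

-504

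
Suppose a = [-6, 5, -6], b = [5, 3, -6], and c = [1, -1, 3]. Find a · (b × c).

-75

b × c:
i: 3·3 - (-6)·(-1) = 9 - 6 = 3
j: (-6)·1 - 5·3 = -6 - 15 = -21
k: 5·(-1) - 3·1 = -5 - 3 = -8
b × c = (3, -21, -8)
a · (b × c) = (-6)·3 + 5·(-21) + (-6)·(-8) = -18 - 105 + 48 = -75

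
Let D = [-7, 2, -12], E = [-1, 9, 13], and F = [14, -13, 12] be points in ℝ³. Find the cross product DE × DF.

(543, 381, -237)

DE = (6, 7, 25)
DF = (21, -15, 24)
i: 7·24 - 25·(-15) = 168 - (-375) = 543
j: 25·21 - 6·24 = 525 - 144 = 381
k: 6·(-15) - 7·21 = -90 - 147 = -237
DE × DF = (543, 381, -237)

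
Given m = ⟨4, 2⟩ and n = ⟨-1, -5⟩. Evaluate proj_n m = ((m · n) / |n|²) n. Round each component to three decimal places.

m · n = 4·(-1) + 2·(-5) = -4 - 10 = -14
|n|² = 1 + 25 = 26
proj_n m = (-14/26) · (-1, -5) ≈ (0.538, 2.692)

(0.538, 2.692)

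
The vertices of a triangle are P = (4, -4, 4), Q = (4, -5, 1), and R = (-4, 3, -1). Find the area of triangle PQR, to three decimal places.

PQ = (0, -1, -3),  PR = (-8, 7, -5)
i: (-1)·(-5) - (-3)·7 = 5 - (-21) = 26
j: (-3)·(-8) - 0·(-5) = 24 - 0 = 24
k: 0·7 - (-1)·(-8) = 0 - 8 = -8
PQ × PR = (26, 24, -8)
|PQ × PR| = √1316 ≈ 36.2767
area = ½ · 36.2767 ≈ 18.138

18.138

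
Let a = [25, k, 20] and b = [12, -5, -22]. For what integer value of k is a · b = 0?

a · b = 25·12 + k·(-5) + 20·(-22) = -140 - 5k
Set equal to 0: -5k = 140, so k = -28.

-28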